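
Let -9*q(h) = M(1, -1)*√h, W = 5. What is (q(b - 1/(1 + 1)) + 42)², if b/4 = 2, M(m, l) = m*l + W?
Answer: 47668/27 - 56*√30/3 ≈ 1663.2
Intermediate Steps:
M(m, l) = 5 + l*m (M(m, l) = m*l + 5 = l*m + 5 = 5 + l*m)
b = 8 (b = 4*2 = 8)
q(h) = -4*√h/9 (q(h) = -(5 - 1*1)*√h/9 = -(5 - 1)*√h/9 = -4*√h/9)
(q(b - 1/(1 + 1)) + 42)² = (-4*√(8 - 1/(1 + 1))/9 + 42)² = (-4*√(8 - 1/2)/9 + 42)² = (-4*√(8 - 1*½)/9 + 42)² = (-4*√(8 - ½)/9 + 42)² = (-2*√30/9 + 42)² = (42 - 2*√30/9)²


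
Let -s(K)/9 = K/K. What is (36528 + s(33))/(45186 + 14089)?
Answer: 36519/59275 ≈ 0.61609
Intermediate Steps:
s(K) = -9 (s(K) = -9*K/K = -9*1 = -9)
(36528 + s(33))/(45186 + 14089) = (36528 - 9)/(45186 + 14089) = 36519/59275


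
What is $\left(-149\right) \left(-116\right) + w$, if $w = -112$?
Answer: $17172$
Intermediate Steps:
$\left(-149\right) \left(-116\right) + w = \left(-149\right) \left(-116\right) - 112 = 17284 - 112 = 17172$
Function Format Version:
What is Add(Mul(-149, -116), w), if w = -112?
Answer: 17172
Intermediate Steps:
Add(Mul(-149, -116), w) = Add(Mul(-149, -116), -112) = Add(17284, -112) = 17172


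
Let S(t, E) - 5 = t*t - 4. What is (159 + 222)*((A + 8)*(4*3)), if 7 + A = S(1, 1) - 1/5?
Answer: 64008/5 ≈ 12802.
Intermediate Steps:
S(t, E) = 1 + t**2 (S(t, E) = 5 + (t*t - 4) = 5 + (t**2 - 4) = 5 + (-4 + t**2) = 1 + t**2)
A = -26/5 (A = -7 + ((1 + 1**2) - 1/5) = -7 + ((1 + 1) - 1*1/5) = -7 + (2 - 1/5) = -7 + 9/5 = -26/5 ≈ -5.2000)
(159 + 222)*((A + 8)*(4*3)) = (159 + 222)*((-26/5 + 8)*(4*3)) = 381*((14/5)*12) = 381*(168/5) = 64008/5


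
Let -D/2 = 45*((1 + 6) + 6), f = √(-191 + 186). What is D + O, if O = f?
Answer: -1170 + I*√5 ≈ -1170.0 + 2.2361*I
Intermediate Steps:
f = I*√5 (f = √(-5) = I*√5 ≈ 2.2361*I)
O = I*√5 ≈ 2.2361*I
D = -1170 (D = -90*((1 + 6) + 6) = -90*(7 + 6) = -90*13 = -2*585 = -1170)
D + O = -1170 + I*√5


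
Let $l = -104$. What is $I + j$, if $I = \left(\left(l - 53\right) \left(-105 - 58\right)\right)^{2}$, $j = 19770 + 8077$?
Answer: $654927128$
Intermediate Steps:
$j = 27847$
$I = 654899281$ ($I = \left(\left(-104 - 53\right) \left(-105 - 58\right)\right)^{2} = \left(\left(-157\right) \left(-163\right)\right)^{2} = 25591^{2} = 654899281$)
$I + j = 654899281 + 27847 = 654927128$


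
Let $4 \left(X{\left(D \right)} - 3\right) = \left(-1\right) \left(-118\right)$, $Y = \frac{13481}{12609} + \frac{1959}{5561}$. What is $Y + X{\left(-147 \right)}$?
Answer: $\frac{4757049929}{140237298} \approx 33.921$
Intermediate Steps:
$Y = \frac{99668872}{70118649}$ ($Y = 13481 \cdot \frac{1}{12609} + 1959 \cdot \frac{1}{5561} = \frac{13481}{12609} + \frac{1959}{5561} = \frac{99668872}{70118649} \approx 1.4214$)
$X{\left(D \right)} = \frac{65}{2}$ ($X{\left(D \right)} = 3 + \frac{\left(-1\right) \left(-118\right)}{4} = 3 + \frac{1}{4} \cdot 118 = 3 + \frac{59}{2} = \frac{65}{2}$)
$Y + X{\left(-147 \right)} = \frac{99668872}{70118649} + \frac{65}{2} = \frac{4757049929}{140237298}$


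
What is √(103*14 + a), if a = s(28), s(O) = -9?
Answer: √1433 ≈ 37.855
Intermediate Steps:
a = -9
√(103*14 + a) = √(103*14 - 9) = √(1442 - 9) = √1433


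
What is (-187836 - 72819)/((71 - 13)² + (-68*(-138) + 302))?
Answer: -17377/870 ≈ -19.974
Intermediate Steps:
(-187836 - 72819)/((71 - 13)² + (-68*(-138) + 302)) = -260655/(58² + (9384 + 302)) = -260655/(3364 + 9686) = -260655/13050 = -260655*1/13050 = -17377/870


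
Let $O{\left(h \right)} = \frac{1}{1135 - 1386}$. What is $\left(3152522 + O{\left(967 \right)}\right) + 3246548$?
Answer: $\frac{1606166569}{251} \approx 6.3991 \cdot 10^{6}$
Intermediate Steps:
$O{\left(h \right)} = - \frac{1}{251}$ ($O{\left(h \right)} = \frac{1}{-251} = - \frac{1}{251}$)
$\left(3152522 + O{\left(967 \right)}\right) + 3246548 = \left(3152522 - \frac{1}{251}\right) + 3246548 = \frac{791283021}{251} + 3246548 = \frac{1606166569}{251}$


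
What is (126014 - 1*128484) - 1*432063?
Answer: -434533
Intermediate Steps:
(126014 - 1*128484) - 1*432063 = (126014 - 128484) - 432063 = -2470 - 432063 = -434533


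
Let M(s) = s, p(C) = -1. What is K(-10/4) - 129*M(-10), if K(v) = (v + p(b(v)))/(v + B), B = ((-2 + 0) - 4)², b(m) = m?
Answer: 86423/67 ≈ 1289.9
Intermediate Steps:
B = 36 (B = (-2 - 4)² = (-6)² = 36)
K(v) = (-1 + v)/(36 + v) (K(v) = (v - 1)/(v + 36) = (-1 + v)/(36 + v))
K(-10/4) - 129*M(-10) = (-1 - 10/4)/(36 - 10/4) - 129*(-10) = (-1 - 10*¼)/(36 - 10*¼) + 1290 = (-1 - 5/2)/(36 - 5/2) + 1290 = -7/2/(67/2) + 1290 = (2/67)*(-7/2) + 1290 = -7/67 + 1290 = 86423/67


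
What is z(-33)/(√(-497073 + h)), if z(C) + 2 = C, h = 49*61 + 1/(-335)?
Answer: 35*I*√55448577235/165518141 ≈ 0.049793*I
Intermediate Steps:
h = 1001314/335 (h = 2989 - 1/335 = 1001314/335 ≈ 2989.0)
z(C) = -2 + C
z(-33)/(√(-497073 + h)) = (-2 - 33)/(√(-497073 + 1001314/335)) = -35*(-I*√55448577235/165518141) = -(-35)*I*√55448577235/165518141 = 35*I*√55448577235/165518141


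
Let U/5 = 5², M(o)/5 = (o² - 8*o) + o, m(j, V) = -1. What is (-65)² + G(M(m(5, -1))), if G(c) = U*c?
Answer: 9225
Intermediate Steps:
M(o) = -35*o + 5*o² (M(o) = 5*((o² - 8*o) + o) = 5*(o² - 7*o) = -35*o + 5*o²)
U = 125 (U = 5*5² = 5*25 = 125)
G(c) = 125*c
(-65)² + G(M(m(5, -1))) = (-65)² + 125*(5*(-1)*(-7 - 1)) = 4225 + 125*(5*(-1)*(-8)) = 4225 + 125*40 = 4225 + 5000 = 9225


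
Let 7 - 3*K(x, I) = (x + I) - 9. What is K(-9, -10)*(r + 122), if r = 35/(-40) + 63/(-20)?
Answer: 11011/8 ≈ 1376.4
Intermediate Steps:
K(x, I) = 16/3 - I/3 - x/3 (K(x, I) = 7/3 - ((x + I) - 9)/3 = 7/3 - ((I + x) - 9)/3 = 7/3 - (-9 + I + x)/3 = 7/3 + (3 - I/3 - x/3) = 16/3 - I/3 - x/3)
r = -161/40 (r = 35*(-1/40) + 63*(-1/20) = -7/8 - 63/20 = -161/40 ≈ -4.0250)
K(-9, -10)*(r + 122) = (16/3 - ⅓*(-10) - ⅓*(-9))*(-161/40 + 122) = (16/3 + 10/3 + 3)*(4719/40) = (35/3)*(4719/40) = 11011/8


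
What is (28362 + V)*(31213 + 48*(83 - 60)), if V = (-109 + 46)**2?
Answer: 1044840927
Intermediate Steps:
V = 3969 (V = (-63)**2 = 3969)
(28362 + V)*(31213 + 48*(83 - 60)) = (28362 + 3969)*(31213 + 48*(83 - 60)) = 32331*(31213 + 48*23) = 32331*(31213 + 1104) = 32331*32317 = 1044840927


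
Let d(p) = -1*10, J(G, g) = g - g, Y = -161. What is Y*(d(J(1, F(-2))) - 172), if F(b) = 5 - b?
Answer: 29302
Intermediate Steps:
J(G, g) = 0
d(p) = -10
Y*(d(J(1, F(-2))) - 172) = -161*(-10 - 172) = -161*(-182) = 29302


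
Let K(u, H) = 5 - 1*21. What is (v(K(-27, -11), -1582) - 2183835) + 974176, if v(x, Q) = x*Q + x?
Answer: -1184363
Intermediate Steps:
K(u, H) = -16 (K(u, H) = 5 - 21 = -16)
v(x, Q) = x + Q*x (v(x, Q) = Q*x + x = x + Q*x)
(v(K(-27, -11), -1582) - 2183835) + 974176 = (-16*(1 - 1582) - 2183835) + 974176 = (-16*(-1581) - 2183835) + 974176 = (25296 - 2183835) + 974176 = -2158539 + 974176 = -1184363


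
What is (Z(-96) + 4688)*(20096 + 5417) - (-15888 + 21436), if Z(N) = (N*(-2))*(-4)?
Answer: 100005412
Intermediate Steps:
Z(N) = 8*N (Z(N) = -2*N*(-4) = 8*N)
(Z(-96) + 4688)*(20096 + 5417) - (-15888 + 21436) = (8*(-96) + 4688)*(20096 + 5417) - (-15888 + 21436) = (-768 + 4688)*25513 - 1*5548 = 3920*25513 - 5548 = 100010960 - 5548 = 100005412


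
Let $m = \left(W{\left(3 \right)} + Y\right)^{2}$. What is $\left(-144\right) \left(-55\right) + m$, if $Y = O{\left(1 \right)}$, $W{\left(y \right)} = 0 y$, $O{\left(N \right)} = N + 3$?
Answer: $7936$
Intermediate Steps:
$O{\left(N \right)} = 3 + N$
$W{\left(y \right)} = 0$
$Y = 4$ ($Y = 3 + 1 = 4$)
$m = 16$ ($m = \left(0 + 4\right)^{2} = 4^{2} = 16$)
$\left(-144\right) \left(-55\right) + m = \left(-144\right) \left(-55\right) + 16 = 7920 + 16 = 7936$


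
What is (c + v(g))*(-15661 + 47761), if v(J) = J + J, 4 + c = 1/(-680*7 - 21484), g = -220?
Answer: -31170001475/2187 ≈ -1.4252e+7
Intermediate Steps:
c = -104977/26244 (c = -4 + 1/(-680*7 - 21484) = -4 + 1/(-4760 - 21484) = -4 + 1/(-26244) = -4 - 1/26244 = -104977/26244 ≈ -4.0000)
v(J) = 2*J
(c + v(g))*(-15661 + 47761) = (-104977/26244 + 2*(-220))*(-15661 + 47761) = (-104977/26244 - 440)*32100 = -11652337/26244*32100 = -31170001475/2187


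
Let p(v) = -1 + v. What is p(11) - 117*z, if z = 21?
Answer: -2447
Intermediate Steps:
p(11) - 117*z = (-1 + 11) - 117*21 = 10 - 2457 = -2447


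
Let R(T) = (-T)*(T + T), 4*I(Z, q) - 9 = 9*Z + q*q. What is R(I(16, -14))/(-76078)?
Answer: 121801/608624 ≈ 0.20013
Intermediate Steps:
I(Z, q) = 9/4 + q**2/4 + 9*Z/4 (I(Z, q) = 9/4 + (9*Z + q*q)/4 = 9/4 + (9*Z + q**2)/4 = 9/4 + (q**2 + 9*Z)/4 = 9/4 + (q**2/4 + 9*Z/4) = 9/4 + q**2/4 + 9*Z/4)
R(T) = -2*T**2 (R(T) = (-T)*(2*T) = -2*T**2)
R(I(16, -14))/(-76078) = -2*(9/4 + (1/4)*(-14)**2 + (9/4)*16)**2/(-76078) = -2*(9/4 + (1/4)*196 + 36)**2*(-1/76078) = -2*(9/4 + 49 + 36)**2*(-1/76078) = -2*(349/4)**2*(-1/76078) = -2*121801/16*(-1/76078) = -121801/8*(-1/76078) = 121801/608624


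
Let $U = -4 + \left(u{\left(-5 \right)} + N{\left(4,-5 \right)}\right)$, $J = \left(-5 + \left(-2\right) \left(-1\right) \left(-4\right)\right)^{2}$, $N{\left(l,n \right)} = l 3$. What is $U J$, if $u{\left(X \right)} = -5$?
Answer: $507$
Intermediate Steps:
$N{\left(l,n \right)} = 3 l$
$J = 169$ ($J = \left(-5 + 2 \left(-4\right)\right)^{2} = \left(-5 - 8\right)^{2} = \left(-13\right)^{2} = 169$)
$U = 3$ ($U = -4 + \left(-5 + 3 \cdot 4\right) = -4 + \left(-5 + 12\right) = -4 + 7 = 3$)
$U J = 3 \cdot 169 = 507$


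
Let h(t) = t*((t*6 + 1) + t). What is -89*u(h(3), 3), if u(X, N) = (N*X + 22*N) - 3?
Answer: -23229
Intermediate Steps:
h(t) = t*(1 + 7*t) (h(t) = t*((6*t + 1) + t) = t*((1 + 6*t) + t) = t*(1 + 7*t))
u(X, N) = -3 + 22*N + N*X (u(X, N) = (22*N + N*X) - 3 = -3 + 22*N + N*X)
-89*u(h(3), 3) = -89*(-3 + 22*3 + 3*(3*(1 + 7*3))) = -89*(-3 + 66 + 3*(3*(1 + 21))) = -89*(-3 + 66 + 3*(3*22)) = -89*(-3 + 66 + 3*66) = -89*(-3 + 66 + 198) = -89*261 = -23229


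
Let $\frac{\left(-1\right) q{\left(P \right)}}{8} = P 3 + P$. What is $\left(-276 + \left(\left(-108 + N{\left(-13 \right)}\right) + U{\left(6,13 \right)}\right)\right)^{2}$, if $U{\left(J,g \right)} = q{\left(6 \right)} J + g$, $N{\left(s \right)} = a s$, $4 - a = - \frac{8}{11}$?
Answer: $\frac{303770041}{121} \approx 2.5105 \cdot 10^{6}$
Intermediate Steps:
$q{\left(P \right)} = - 32 P$ ($q{\left(P \right)} = - 8 \left(P 3 + P\right) = - 8 \left(3 P + P\right) = - 8 \cdot 4 P = - 32 P$)
$a = \frac{52}{11}$ ($a = 4 - - \frac{8}{11} = 4 + \frac{8}{11} = \frac{52}{11} \approx 4.7273$)
$N{\left(s \right)} = \frac{52 s}{11}$
$U{\left(J,g \right)} = g - 192 J$ ($U{\left(J,g \right)} = \left(-32\right) 6 J + g = - 192 J + g = g - 192 J$)
$\left(-276 + \left(\left(-108 + N{\left(-13 \right)}\right) + U{\left(6,13 \right)}\right)\right)^{2} = \left(-276 + \left(\left(-108 + \frac{52}{11} \left(-13\right)\right) + \left(13 - 1152\right)\right)\right)^{2} = \left(-276 + \left(\left(-108 - \frac{676}{11}\right) + \left(13 - 1152\right)\right)\right)^{2} = \left(-276 - \frac{14393}{11}\right)^{2} = \left(- \frac{17429}{11}\right)^{2} = \frac{303770041}{121}$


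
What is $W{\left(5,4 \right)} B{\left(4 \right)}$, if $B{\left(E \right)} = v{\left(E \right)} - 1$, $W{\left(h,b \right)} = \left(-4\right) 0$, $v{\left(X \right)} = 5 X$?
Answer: $0$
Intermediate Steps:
$W{\left(h,b \right)} = 0$
$B{\left(E \right)} = -1 + 5 E$ ($B{\left(E \right)} = 5 E - 1 = -1 + 5 E$)
$W{\left(5,4 \right)} B{\left(4 \right)} = 0 \left(-1 + 5 \cdot 4\right) = 0 \left(-1 + 20\right) = 0 \cdot 19 = 0$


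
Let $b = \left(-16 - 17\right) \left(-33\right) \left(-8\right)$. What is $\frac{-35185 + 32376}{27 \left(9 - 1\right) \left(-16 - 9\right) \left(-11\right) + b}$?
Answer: $- \frac{2809}{50688} \approx -0.055417$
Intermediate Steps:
$b = -8712$ ($b = \left(-33\right) \left(-33\right) \left(-8\right) = 1089 \left(-8\right) = -8712$)
$\frac{-35185 + 32376}{27 \left(9 - 1\right) \left(-16 - 9\right) \left(-11\right) + b} = \frac{-35185 + 32376}{27 \left(9 - 1\right) \left(-16 - 9\right) \left(-11\right) - 8712} = - \frac{2809}{27 \cdot 8 \left(-25\right) \left(-11\right) - 8712} = - \frac{2809}{27 \left(-200\right) \left(-11\right) - 8712} = - \frac{2809}{\left(-5400\right) \left(-11\right) - 8712} = - \frac{2809}{59400 - 8712} = - \frac{2809}{50688}$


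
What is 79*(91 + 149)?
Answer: 18960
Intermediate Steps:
79*(91 + 149) = 79*240 = 18960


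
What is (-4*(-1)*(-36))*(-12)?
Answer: 1728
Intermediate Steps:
(-4*(-1)*(-36))*(-12) = (4*(-36))*(-12) = -144*(-12) = 1728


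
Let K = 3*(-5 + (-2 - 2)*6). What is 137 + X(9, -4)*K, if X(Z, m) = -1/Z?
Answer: 440/3 ≈ 146.67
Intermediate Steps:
K = -87 (K = 3*(-5 - 4*6) = 3*(-5 - 24) = 3*(-29) = -87)
137 + X(9, -4)*K = 137 - 1/9*(-87) = 137 - 1*⅑*(-87) = 137 - ⅑*(-87) = 137 + 29/3 = 440/3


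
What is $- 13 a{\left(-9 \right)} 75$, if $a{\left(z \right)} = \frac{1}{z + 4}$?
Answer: $195$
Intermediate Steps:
$a{\left(z \right)} = \frac{1}{4 + z}$
$- 13 a{\left(-9 \right)} 75 = - \frac{13}{4 - 9} \cdot 75 = - \frac{13}{-5} \cdot 75 = \left(-13\right) \left(- \frac{1}{5}\right) 75 = \frac{13}{5} \cdot 75 = 195$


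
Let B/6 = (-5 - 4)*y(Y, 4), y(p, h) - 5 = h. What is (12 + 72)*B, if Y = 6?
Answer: -40824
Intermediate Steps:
y(p, h) = 5 + h
B = -486 (B = 6*((-5 - 4)*(5 + 4)) = 6*(-9*9) = 6*(-81) = -486)
(12 + 72)*B = (12 + 72)*(-486) = 84*(-486) = -40824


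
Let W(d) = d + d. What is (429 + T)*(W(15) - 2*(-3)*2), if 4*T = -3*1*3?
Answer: 35847/2 ≈ 17924.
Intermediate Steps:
T = -9/4 (T = (-3*1*3)/4 = (-3*3)/4 = (1/4)*(-9) = -9/4 ≈ -2.2500)
W(d) = 2*d
(429 + T)*(W(15) - 2*(-3)*2) = (429 - 9/4)*(2*15 - 2*(-3)*2) = 1707*(30 + 6*2)/4 = 1707*(30 + 12)/4 = (1707/4)*42 = 35847/2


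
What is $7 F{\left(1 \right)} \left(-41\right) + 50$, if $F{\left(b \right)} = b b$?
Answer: $-237$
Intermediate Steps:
$F{\left(b \right)} = b^{2}$
$7 F{\left(1 \right)} \left(-41\right) + 50 = 7 \cdot 1^{2} \left(-41\right) + 50 = 7 \cdot 1 \left(-41\right) + 50 = 7 \left(-41\right) + 50 = -287 + 50 = -237$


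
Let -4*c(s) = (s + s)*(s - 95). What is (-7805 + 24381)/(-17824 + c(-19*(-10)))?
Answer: -16576/26849 ≈ -0.61738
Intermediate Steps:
c(s) = -s*(-95 + s)/2 (c(s) = -(s + s)*(s - 95)/4 = -2*s*(-95 + s)/4 = -s*(-95 + s)/2)
(-7805 + 24381)/(-17824 + c(-19*(-10))) = (-7805 + 24381)/(-17824 + (-19*(-10))*(95 - (-19)*(-10))/2) = 16576/(-17824 + (½)*190*(95 - 1*190)) = 16576/(-17824 + (½)*190*(95 - 190)) = 16576/(-17824 + (½)*190*(-95)) = 16576/(-17824 - 9025) = 16576/(-26849) = 16576*(-1/26849) = -16576/26849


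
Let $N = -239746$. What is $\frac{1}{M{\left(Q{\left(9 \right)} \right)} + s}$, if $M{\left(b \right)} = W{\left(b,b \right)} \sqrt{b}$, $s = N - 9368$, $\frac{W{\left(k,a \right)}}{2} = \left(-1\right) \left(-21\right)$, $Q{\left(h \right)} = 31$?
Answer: $- \frac{41519}{10342955052} - \frac{7 \sqrt{31}}{10342955052} \approx -4.018 \cdot 10^{-6}$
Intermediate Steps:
$W{\left(k,a \right)} = 42$ ($W{\left(k,a \right)} = 2 \left(\left(-1\right) \left(-21\right)\right) = 2 \cdot 21 = 42$)
$s = -249114$ ($s = -239746 - 9368 = -249114$)
$M{\left(b \right)} = 42 \sqrt{b}$
$\frac{1}{M{\left(Q{\left(9 \right)} \right)} + s} = \frac{1}{42 \sqrt{31} - 249114} = \frac{1}{-249114 + 42 \sqrt{31}}$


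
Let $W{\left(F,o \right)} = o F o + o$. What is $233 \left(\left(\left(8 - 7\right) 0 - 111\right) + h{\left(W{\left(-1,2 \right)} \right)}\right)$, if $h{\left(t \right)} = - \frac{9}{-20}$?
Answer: $- \frac{515163}{20} \approx -25758.0$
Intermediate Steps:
$W{\left(F,o \right)} = o + F o^{2}$ ($W{\left(F,o \right)} = F o o + o = F o^{2} + o = o + F o^{2}$)
$h{\left(t \right)} = \frac{9}{20}$ ($h{\left(t \right)} = \left(-9\right) \left(- \frac{1}{20}\right) = \frac{9}{20}$)
$233 \left(\left(\left(8 - 7\right) 0 - 111\right) + h{\left(W{\left(-1,2 \right)} \right)}\right) = 233 \left(\left(\left(8 - 7\right) 0 - 111\right) + \frac{9}{20}\right) = 233 \left(\left(1 \cdot 0 - 111\right) + \frac{9}{20}\right) = 233 \left(\left(0 - 111\right) + \frac{9}{20}\right) = 233 \left(-111 + \frac{9}{20}\right) = 233 \left(- \frac{2211}{20}\right) = - \frac{515163}{20}$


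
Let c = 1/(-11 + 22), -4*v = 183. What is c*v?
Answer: -183/44 ≈ -4.1591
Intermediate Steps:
v = -183/4 (v = -1/4*183 = -183/4 ≈ -45.750)
c = 1/11 ≈ 0.090909
c*v = (1/11)*(-183/4) = -183/44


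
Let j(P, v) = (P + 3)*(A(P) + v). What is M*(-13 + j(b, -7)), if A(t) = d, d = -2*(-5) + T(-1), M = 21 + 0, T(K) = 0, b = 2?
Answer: 42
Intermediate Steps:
M = 21
d = 10 (d = -2*(-5) + 0 = 10 + 0 = 10)
A(t) = 10
j(P, v) = (3 + P)*(10 + v) (j(P, v) = (P + 3)*(10 + v) = (3 + P)*(10 + v))
M*(-13 + j(b, -7)) = 21*(-13 + (30 + 3*(-7) + 10*2 + 2*(-7))) = 21*(-13 + (30 - 21 + 20 - 14)) = 21*(-13 + 15) = 21*2 = 42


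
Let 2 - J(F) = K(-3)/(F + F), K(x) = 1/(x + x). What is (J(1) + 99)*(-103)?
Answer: -124939/12 ≈ -10412.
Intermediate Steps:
K(x) = 1/(2*x)
J(F) = 2 + 1/(12*F) (J(F) = 2 - (1/2)/(-3)/(F + F) = 2 - (1/2)*(-1/3)/(2*F) = 2 - (-1)*1/(2*F)/6 = 2 - (-1)/(12*F) = 2 + 1/(12*F))
(J(1) + 99)*(-103) = ((2 + (1/12)/1) + 99)*(-103) = ((2 + (1/12)*1) + 99)*(-103) = ((2 + 1/12) + 99)*(-103) = (25/12 + 99)*(-103) = (1213/12)*(-103) = -124939/12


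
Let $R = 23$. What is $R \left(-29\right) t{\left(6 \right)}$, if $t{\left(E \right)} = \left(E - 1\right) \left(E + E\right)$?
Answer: $-40020$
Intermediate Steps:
$t{\left(E \right)} = 2 E \left(-1 + E\right)$ ($t{\left(E \right)} = \left(-1 + E\right) 2 E = 2 E \left(-1 + E\right)$)
$R \left(-29\right) t{\left(6 \right)} = 23 \left(-29\right) 2 \cdot 6 \left(-1 + 6\right) = - 667 \cdot 2 \cdot 6 \cdot 5 = \left(-667\right) 60 = -40020$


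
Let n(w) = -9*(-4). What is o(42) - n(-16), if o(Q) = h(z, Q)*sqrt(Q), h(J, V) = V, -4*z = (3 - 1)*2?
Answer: -36 + 42*sqrt(42) ≈ 236.19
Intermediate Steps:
n(w) = 36
z = -1 (z = -(3 - 1)*2/4 = -2/2 = -1/4*4 = -1)
o(Q) = Q**(3/2) (o(Q) = Q*sqrt(Q) = Q**(3/2))
o(42) - n(-16) = 42**(3/2) - 1*36 = 42*sqrt(42) - 36 = -36 + 42*sqrt(42)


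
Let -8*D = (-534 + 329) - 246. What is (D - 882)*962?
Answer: -3177005/4 ≈ -7.9425e+5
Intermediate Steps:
D = 451/8 (D = -((-534 + 329) - 246)/8 = -(-205 - 246)/8 = -1/8*(-451) = 451/8 ≈ 56.375)
(D - 882)*962 = (451/8 - 882)*962 = -6605/8*962 = -3177005/4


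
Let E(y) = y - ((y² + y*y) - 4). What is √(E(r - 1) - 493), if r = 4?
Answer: 6*I*√14 ≈ 22.45*I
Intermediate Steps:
E(y) = 4 + y - 2*y² (E(y) = y - ((y² + y²) - 4) = y - (2*y² - 4) = y - (-4 + 2*y²) = y + (4 - 2*y²) = 4 + y - 2*y²)
√(E(r - 1) - 493) = √((4 + (4 - 1) - 2*(4 - 1)²) - 493) = √((4 + 3 - 2*3²) - 493) = √((4 + 3 - 2*9) - 493) = √((4 + 3 - 18) - 493) = √(-11 - 493) = √(-504) = 6*I*√14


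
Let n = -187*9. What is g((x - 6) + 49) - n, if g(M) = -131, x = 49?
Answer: 1552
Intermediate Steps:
n = -1683
g((x - 6) + 49) - n = -131 - 1*(-1683) = -131 + 1683 = 1552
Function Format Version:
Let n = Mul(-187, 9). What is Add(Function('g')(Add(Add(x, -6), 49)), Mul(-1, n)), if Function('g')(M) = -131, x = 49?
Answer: 1552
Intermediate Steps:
n = -1683
Add(Function('g')(Add(Add(x, -6), 49)), Mul(-1, n)) = Add(-131, Mul(-1, -1683)) = Add(-131, 1683) = 1552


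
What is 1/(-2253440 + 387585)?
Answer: -1/1865855 ≈ -5.3595e-7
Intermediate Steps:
1/(-2253440 + 387585) = 1/(-1865855) = -1/1865855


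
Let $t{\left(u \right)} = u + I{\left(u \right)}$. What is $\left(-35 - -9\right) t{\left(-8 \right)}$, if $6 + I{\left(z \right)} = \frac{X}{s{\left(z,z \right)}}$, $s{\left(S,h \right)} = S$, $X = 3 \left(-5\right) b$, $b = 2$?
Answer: $\frac{533}{2} \approx 266.5$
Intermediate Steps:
$X = -30$ ($X = 3 \left(-5\right) 2 = \left(-15\right) 2 = -30$)
$I{\left(z \right)} = -6 - \frac{30}{z}$
$t{\left(u \right)} = -6 + u - \frac{30}{u}$ ($t{\left(u \right)} = u - \left(6 + \frac{30}{u}\right) = -6 + u - \frac{30}{u}$)
$\left(-35 - -9\right) t{\left(-8 \right)} = \left(-35 - -9\right) \left(-6 - 8 - \frac{30}{-8}\right) = \left(-35 + \left(15 - 6\right)\right) \left(-6 - 8 - - \frac{15}{4}\right) = \left(-35 + 9\right) \left(-6 - 8 + \frac{15}{4}\right) = \left(-26\right) \left(- \frac{41}{4}\right) = \frac{533}{2}$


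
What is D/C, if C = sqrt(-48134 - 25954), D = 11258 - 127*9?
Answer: -1445*I*sqrt(42)/252 ≈ -37.161*I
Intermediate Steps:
D = 10115 (D = 11258 - 1143 = 10115)
C = 42*I*sqrt(42) (C = sqrt(-74088) = 42*I*sqrt(42) ≈ 272.19*I)
D/C = 10115/((42*I*sqrt(42))) = 10115*(-I*sqrt(42)/1764) = -1445*I*sqrt(42)/252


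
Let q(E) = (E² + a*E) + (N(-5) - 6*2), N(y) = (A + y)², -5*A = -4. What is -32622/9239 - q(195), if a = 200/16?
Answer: -18695888373/461950 ≈ -40472.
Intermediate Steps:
A = ⅘ (A = -⅕*(-4) = ⅘ ≈ 0.80000)
a = 25/2 (a = 200*(1/16) = 25/2 ≈ 12.500)
N(y) = (⅘ + y)²
q(E) = 141/25 + E² + 25*E/2 (q(E) = (E² + 25*E/2) + ((4 + 5*(-5))²/25 - 6*2) = (E² + 25*E/2) + ((4 - 25)²/25 - 12) = (E² + 25*E/2) + ((1/25)*(-21)² - 12) = (E² + 25*E/2) + ((1/25)*441 - 12) = (E² + 25*E/2) + (441/25 - 12) = (E² + 25*E/2) + 141/25 = 141/25 + E² + 25*E/2)
-32622/9239 - q(195) = -32622/9239 - (141/25 + 195² + (25/2)*195) = -32622*1/9239 - (141/25 + 38025 + 4875/2) = -32622/9239 - 1*2023407/50 = -32622/9239 - 2023407/50 = -18695888373/461950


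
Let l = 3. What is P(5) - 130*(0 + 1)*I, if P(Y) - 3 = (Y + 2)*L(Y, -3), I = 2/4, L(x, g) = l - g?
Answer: -20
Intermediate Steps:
L(x, g) = 3 - g
I = ½ (I = 2*(¼) = ½ ≈ 0.50000)
P(Y) = 15 + 6*Y (P(Y) = 3 + (Y + 2)*(3 - 1*(-3)) = 3 + (2 + Y)*(3 + 3) = 3 + (2 + Y)*6 = 3 + (12 + 6*Y) = 15 + 6*Y)
P(5) - 130*(0 + 1)*I = (15 + 6*5) - 130*(0 + 1)/2 = (15 + 30) - 130/2 = 45 - 130*½ = 45 - 65 = -20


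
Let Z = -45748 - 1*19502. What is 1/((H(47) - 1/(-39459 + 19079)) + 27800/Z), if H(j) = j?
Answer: 1063836/49547093 ≈ 0.021471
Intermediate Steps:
Z = -65250 (Z = -45748 - 19502 = -65250)
1/((H(47) - 1/(-39459 + 19079)) + 27800/Z) = 1/((47 - 1/(-39459 + 19079)) + 27800/(-65250)) = 1/((47 - 1/(-20380)) + 27800*(-1/65250)) = 1/((47 - 1*(-1/20380)) - 556/1305) = 1/((47 + 1/20380) - 556/1305) = 1/(957861/20380 - 556/1305) = 1/(49547093/1063836) = 1063836/49547093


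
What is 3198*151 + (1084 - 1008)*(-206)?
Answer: 467242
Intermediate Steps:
3198*151 + (1084 - 1008)*(-206) = 482898 + 76*(-206) = 482898 - 15656 = 467242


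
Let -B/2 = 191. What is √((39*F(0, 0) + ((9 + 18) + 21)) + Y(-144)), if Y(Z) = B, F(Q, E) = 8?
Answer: I*√22 ≈ 4.6904*I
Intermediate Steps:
B = -382 (B = -2*191 = -382)
Y(Z) = -382
√((39*F(0, 0) + ((9 + 18) + 21)) + Y(-144)) = √((39*8 + ((9 + 18) + 21)) - 382) = √((312 + (27 + 21)) - 382) = √((312 + 48) - 382) = √(360 - 382) = √(-22) = I*√22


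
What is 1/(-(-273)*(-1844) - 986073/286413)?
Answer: -95471/48061575743 ≈ -1.9864e-6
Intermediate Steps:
1/(-(-273)*(-1844) - 986073/286413) = 1/(-273*1844 - 986073*1/286413) = 1/(-503412 - 328691/95471) = 1/(-48061575743/95471) = -95471/48061575743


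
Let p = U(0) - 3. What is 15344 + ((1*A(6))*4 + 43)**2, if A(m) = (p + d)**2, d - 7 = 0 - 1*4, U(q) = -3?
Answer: 21585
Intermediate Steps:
d = 3 (d = 7 + (0 - 1*4) = 7 + (0 - 4) = 7 - 4 = 3)
p = -6 (p = -3 - 3 = -6)
A(m) = 9 (A(m) = (-6 + 3)**2 = (-3)**2 = 9)
15344 + ((1*A(6))*4 + 43)**2 = 15344 + ((1*9)*4 + 43)**2 = 15344 + (9*4 + 43)**2 = 15344 + (36 + 43)**2 = 15344 + 79**2 = 15344 + 6241 = 21585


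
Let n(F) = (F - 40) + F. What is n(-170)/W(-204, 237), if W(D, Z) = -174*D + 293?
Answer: -380/35789 ≈ -0.010618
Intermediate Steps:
n(F) = -40 + 2*F (n(F) = (-40 + F) + F = -40 + 2*F)
W(D, Z) = 293 - 174*D
n(-170)/W(-204, 237) = (-40 + 2*(-170))/(293 - 174*(-204)) = (-40 - 340)/(293 + 35496) = -380/35789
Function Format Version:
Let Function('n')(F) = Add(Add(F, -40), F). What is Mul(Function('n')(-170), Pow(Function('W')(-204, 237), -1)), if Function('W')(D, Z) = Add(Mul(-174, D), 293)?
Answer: Rational(-380, 35789) ≈ -0.010618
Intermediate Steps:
Function('n')(F) = Add(-40, Mul(2, F)) (Function('n')(F) = Add(Add(-40, F), F) = Add(-40, Mul(2, F)))
Function('W')(D, Z) = Add(293, Mul(-174, D))
Mul(Function('n')(-170), Pow(Function('W')(-204, 237), -1)) = Mul(Add(-40, Mul(2, -170)), Pow(Add(293, Mul(-174, -204)), -1)) = Mul(Add(-40, -340), Pow(Add(293, 35496), -1)) = Mul(-380, Pow(35789, -1)) = Mul(-380, Rational(1, 35789)) = Rational(-380, 35789)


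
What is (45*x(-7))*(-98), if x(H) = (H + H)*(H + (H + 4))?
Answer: -617400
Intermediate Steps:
x(H) = 2*H*(4 + 2*H) (x(H) = (2*H)*(H + (4 + H)) = (2*H)*(4 + 2*H) = 2*H*(4 + 2*H))
(45*x(-7))*(-98) = (45*(4*(-7)*(2 - 7)))*(-98) = (45*(4*(-7)*(-5)))*(-98) = (45*140)*(-98) = 6300*(-98) = -617400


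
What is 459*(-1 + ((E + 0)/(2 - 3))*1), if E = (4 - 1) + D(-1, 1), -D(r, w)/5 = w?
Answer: 459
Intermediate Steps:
D(r, w) = -5*w
E = -2 (E = (4 - 1) - 5*1 = 3 - 5 = -2)
459*(-1 + ((E + 0)/(2 - 3))*1) = 459*(-1 + ((-2 + 0)/(2 - 3))*1) = 459*(-1 - 2/(-1)*1) = 459*(-1 - 2*(-1)*1) = 459*(-1 + 2*1) = 459*(-1 + 2) = 459*1 = 459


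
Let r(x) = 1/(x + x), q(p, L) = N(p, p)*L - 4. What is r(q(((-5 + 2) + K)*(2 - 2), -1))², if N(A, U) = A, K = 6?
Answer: 1/64 ≈ 0.015625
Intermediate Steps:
q(p, L) = -4 + L*p (q(p, L) = p*L - 4 = L*p - 4 = -4 + L*p)
r(x) = 1/(2*x)
r(q(((-5 + 2) + K)*(2 - 2), -1))² = (1/(2*(-4 - ((-5 + 2) + 6)*(2 - 2))))² = (1/(2*(-4 - (-3 + 6)*0)))² = (1/(2*(-4 - 3*0)))² = (1/(2*(-4 - 1*0)))² = (1/(2*(-4 + 0)))² = ((½)/(-4))² = ((½)*(-¼))² = (-⅛)² = 1/64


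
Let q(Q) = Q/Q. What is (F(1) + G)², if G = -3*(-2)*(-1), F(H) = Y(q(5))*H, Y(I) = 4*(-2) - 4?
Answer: 324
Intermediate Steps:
q(Q) = 1
Y(I) = -12 (Y(I) = -8 - 4 = -12)
F(H) = -12*H
G = -6 (G = 6*(-1) = -6)
(F(1) + G)² = (-12*1 - 6)² = (-12 - 6)² = (-18)² = 324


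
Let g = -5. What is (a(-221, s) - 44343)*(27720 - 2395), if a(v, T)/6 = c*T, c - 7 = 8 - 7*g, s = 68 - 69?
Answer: -1130583975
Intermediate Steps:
s = -1
c = 50 (c = 7 + (8 - 7*(-5)) = 7 + (8 + 35) = 7 + 43 = 50)
a(v, T) = 300*T (a(v, T) = 6*(50*T) = 300*T)
(a(-221, s) - 44343)*(27720 - 2395) = (300*(-1) - 44343)*(27720 - 2395) = (-300 - 44343)*25325 = -44643*25325 = -1130583975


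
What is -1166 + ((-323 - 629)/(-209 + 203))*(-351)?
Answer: -56858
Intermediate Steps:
-1166 + ((-323 - 629)/(-209 + 203))*(-351) = -1166 - 952/(-6)*(-351) = -1166 - 952*(-⅙)*(-351) = -1166 + (476/3)*(-351) = -1166 - 55692 = -56858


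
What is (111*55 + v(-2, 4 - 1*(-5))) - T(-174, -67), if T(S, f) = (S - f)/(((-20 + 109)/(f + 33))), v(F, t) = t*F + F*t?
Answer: 536503/89 ≈ 6028.1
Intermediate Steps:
v(F, t) = 2*F*t (v(F, t) = F*t + F*t = 2*F*t)
T(S, f) = (33/89 + f/89)*(S - f) (T(S, f) = (S - f)/((89/(33 + f))) = (S - f)*(33/89 + f/89) = (33/89 + f/89)*(S - f))
(111*55 + v(-2, 4 - 1*(-5))) - T(-174, -67) = (111*55 + 2*(-2)*(4 - 1*(-5))) - (-33/89*(-67) - 1/89*(-67)**2 + (33/89)*(-174) + (1/89)*(-174)*(-67)) = (6105 + 2*(-2)*(4 + 5)) - (2211/89 - 1/89*4489 - 5742/89 + 11658/89) = (6105 + 2*(-2)*9) - (2211/89 - 4489/89 - 5742/89 + 11658/89) = (6105 - 36) - 1*3638/89 = 6069 - 3638/89 = 536503/89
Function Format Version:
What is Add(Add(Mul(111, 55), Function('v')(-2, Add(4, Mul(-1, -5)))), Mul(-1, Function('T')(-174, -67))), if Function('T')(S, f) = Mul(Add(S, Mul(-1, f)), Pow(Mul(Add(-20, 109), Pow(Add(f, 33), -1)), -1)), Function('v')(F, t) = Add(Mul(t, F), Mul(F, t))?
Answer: Rational(536503, 89) ≈ 6028.1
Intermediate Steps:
Function('v')(F, t) = Mul(2, F, t) (Function('v')(F, t) = Add(Mul(F, t), Mul(F, t)) = Mul(2, F, t))
Function('T')(S, f) = Mul(Add(Rational(33, 89), Mul(Rational(1, 89), f)), Add(S, Mul(-1, f))) (Function('T')(S, f) = Mul(Add(S, Mul(-1, f)), Pow(Mul(89, Pow(Add(33, f), -1)), -1)) = Mul(Add(S, Mul(-1, f)), Add(Rational(33, 89), Mul(Rational(1, 89), f))) = Mul(Add(Rational(33, 89), Mul(Rational(1, 89), f)), Add(S, Mul(-1, f))))
Add(Add(Mul(111, 55), Function('v')(-2, Add(4, Mul(-1, -5)))), Mul(-1, Function('T')(-174, -67))) = Add(Add(Mul(111, 55), Mul(2, -2, Add(4, Mul(-1, -5)))), Mul(-1, Add(Mul(Rational(-33, 89), -67), Mul(Rational(-1, 89), Pow(-67, 2)), Mul(Rational(33, 89), -174), Mul(Rational(1, 89), -174, -67)))) = Add(Add(6105, Mul(2, -2, Add(4, 5))), Mul(-1, Add(Rational(2211, 89), Mul(Rational(-1, 89), 4489), Rational(-5742, 89), Rational(11658, 89)))) = Add(Add(6105, Mul(2, -2, 9)), Mul(-1, Add(Rational(2211, 89), Rational(-4489, 89), Rational(-5742, 89), Rational(11658, 89)))) = Add(Add(6105, -36), Mul(-1, Rational(3638, 89))) = Add(6069, Rational(-3638, 89)) = Rational(536503, 89)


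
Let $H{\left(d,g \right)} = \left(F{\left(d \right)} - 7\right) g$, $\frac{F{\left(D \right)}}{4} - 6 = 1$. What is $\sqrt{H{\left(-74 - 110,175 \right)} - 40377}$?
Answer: $3 i \sqrt{4078} \approx 191.58 i$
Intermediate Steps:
$F{\left(D \right)} = 28$ ($F{\left(D \right)} = 24 + 4 \cdot 1 = 24 + 4 = 28$)
$H{\left(d,g \right)} = 21 g$ ($H{\left(d,g \right)} = \left(28 - 7\right) g = 21 g$)
$\sqrt{H{\left(-74 - 110,175 \right)} - 40377} = \sqrt{21 \cdot 175 - 40377} = \sqrt{3675 - 40377} = \sqrt{-36702} = 3 i \sqrt{4078}$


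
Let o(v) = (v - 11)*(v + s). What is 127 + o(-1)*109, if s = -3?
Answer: 5359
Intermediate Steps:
o(v) = (-11 + v)*(-3 + v) (o(v) = (v - 11)*(v - 3) = (-11 + v)*(-3 + v))
127 + o(-1)*109 = 127 + (33 + (-1)² - 14*(-1))*109 = 127 + (33 + 1 + 14)*109 = 127 + 48*109 = 127 + 5232 = 5359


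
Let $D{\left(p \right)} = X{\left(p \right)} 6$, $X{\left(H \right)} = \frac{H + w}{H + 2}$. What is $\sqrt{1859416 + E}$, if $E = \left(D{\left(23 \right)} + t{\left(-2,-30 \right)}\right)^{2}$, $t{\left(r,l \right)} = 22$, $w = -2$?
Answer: $\frac{2 \sqrt{290647994}}{25} \approx 1363.9$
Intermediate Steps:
$X{\left(H \right)} = \frac{-2 + H}{2 + H}$ ($X{\left(H \right)} = \frac{H - 2}{H + 2} = \frac{-2 + H}{2 + H}$)
$D{\left(p \right)} = \frac{6 \left(-2 + p\right)}{2 + p}$ ($D{\left(p \right)} = \frac{-2 + p}{2 + p} 6 = \frac{6 \left(-2 + p\right)}{2 + p}$)
$E = \frac{456976}{625}$ ($E = \left(\frac{6 \left(-2 + 23\right)}{2 + 23} + 22\right)^{2} = \left(6 \cdot \frac{1}{25} \cdot 21 + 22\right)^{2} = \left(\frac{126}{25} + 22\right)^{2} = \left(\frac{676}{25}\right)^{2} = \frac{456976}{625} \approx 731.16$)
$\sqrt{1859416 + E} = \sqrt{1859416 + \frac{456976}{625}} = \sqrt{\frac{1162591976}{625}} = \frac{2 \sqrt{290647994}}{25}$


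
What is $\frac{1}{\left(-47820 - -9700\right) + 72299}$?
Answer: $\frac{1}{34179} \approx 2.9258 \cdot 10^{-5}$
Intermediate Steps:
$\frac{1}{\left(-47820 - -9700\right) + 72299} = \frac{1}{\left(-47820 + 9700\right) + 72299} = \frac{1}{-38120 + 72299} = \frac{1}{34179}$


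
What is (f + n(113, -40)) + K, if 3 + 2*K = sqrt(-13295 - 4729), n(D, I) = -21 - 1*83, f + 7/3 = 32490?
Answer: 194293/6 + I*sqrt(4506) ≈ 32382.0 + 67.127*I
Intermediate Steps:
f = 97463/3 (f = -7/3 + 32490 = 97463/3 ≈ 32488.)
n(D, I) = -104 (n(D, I) = -21 - 83 = -104)
K = -3/2 + I*sqrt(4506) (K = -3/2 + sqrt(-13295 - 4729)/2 = -3/2 + sqrt(-18024)/2 = -3/2 + (2*I*sqrt(4506))/2 = -3/2 + I*sqrt(4506) ≈ -1.5 + 67.127*I)
(f + n(113, -40)) + K = (97463/3 - 104) + (-3/2 + I*sqrt(4506)) = 97151/3 + (-3/2 + I*sqrt(4506)) = 194293/6 + I*sqrt(4506)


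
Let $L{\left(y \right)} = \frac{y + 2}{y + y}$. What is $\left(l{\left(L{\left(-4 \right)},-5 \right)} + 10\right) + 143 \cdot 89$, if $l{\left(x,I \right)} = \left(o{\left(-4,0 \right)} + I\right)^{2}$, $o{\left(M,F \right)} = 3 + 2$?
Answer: $12737$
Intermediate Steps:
$o{\left(M,F \right)} = 5$
$L{\left(y \right)} = \frac{2 + y}{2 y}$
$l{\left(x,I \right)} = \left(5 + I\right)^{2}$
$\left(l{\left(L{\left(-4 \right)},-5 \right)} + 10\right) + 143 \cdot 89 = \left(\left(5 - 5\right)^{2} + 10\right) + 143 \cdot 89 = \left(0^{2} + 10\right) + 12727 = \left(0 + 10\right) + 12727 = 10 + 12727 = 12737$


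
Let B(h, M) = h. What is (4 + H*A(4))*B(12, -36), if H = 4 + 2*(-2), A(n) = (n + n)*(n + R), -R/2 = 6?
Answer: 48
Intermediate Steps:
R = -12 (R = -2*6 = -12)
A(n) = 2*n*(-12 + n) (A(n) = (n + n)*(n - 12) = (2*n)*(-12 + n) = 2*n*(-12 + n))
H = 0 (H = 4 - 4 = 0)
(4 + H*A(4))*B(12, -36) = (4 + 0*(2*4*(-12 + 4)))*12 = (4 + 0*(2*4*(-8)))*12 = (4 + 0*(-64))*12 = (4 + 0)*12 = 4*12 = 48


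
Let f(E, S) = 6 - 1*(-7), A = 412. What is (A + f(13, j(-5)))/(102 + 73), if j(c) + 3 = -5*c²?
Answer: 17/7 ≈ 2.4286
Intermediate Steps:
j(c) = -3 - 5*c²
f(E, S) = 13 (f(E, S) = 6 + 7 = 13)
(A + f(13, j(-5)))/(102 + 73) = (412 + 13)/(102 + 73) = 425/175 = 425*(1/175) = 17/7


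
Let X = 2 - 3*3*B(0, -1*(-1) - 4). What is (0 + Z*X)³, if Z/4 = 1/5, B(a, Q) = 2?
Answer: -262144/125 ≈ -2097.2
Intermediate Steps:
Z = ⅘ (Z = 4*(1/5) = 4*(1*(⅕)) = 4*(⅕) = ⅘ ≈ 0.80000)
X = -16 (X = 2 - 3*3*2 = 2 - 9*2 = 2 - 1*18 = 2 - 18 = -16)
(0 + Z*X)³ = (0 + (⅘)*(-16))³ = (0 - 64/5)³ = (-64/5)³ = -262144/125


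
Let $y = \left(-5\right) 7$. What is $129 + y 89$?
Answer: $-2986$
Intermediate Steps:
$y = -35$
$129 + y 89 = 129 - 3115 = -2986$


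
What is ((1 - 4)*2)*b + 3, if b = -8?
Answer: 51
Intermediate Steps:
((1 - 4)*2)*b + 3 = ((1 - 4)*2)*(-8) + 3 = -3*2*(-8) + 3 = -6*(-8) + 3 = 48 + 3 = 51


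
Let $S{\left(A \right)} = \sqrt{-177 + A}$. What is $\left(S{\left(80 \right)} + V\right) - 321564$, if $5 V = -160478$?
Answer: $- \frac{1768298}{5} + i \sqrt{97} \approx -3.5366 \cdot 10^{5} + 9.8489 i$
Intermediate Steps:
$V = - \frac{160478}{5}$ ($V = \frac{1}{5} \left(-160478\right) = - \frac{160478}{5} \approx -32096.0$)
$\left(S{\left(80 \right)} + V\right) - 321564 = \left(\sqrt{-177 + 80} - \frac{160478}{5}\right) - 321564 = \left(\sqrt{-97} - \frac{160478}{5}\right) - 321564 = \left(i \sqrt{97} - \frac{160478}{5}\right) - 321564 = \left(- \frac{160478}{5} + i \sqrt{97}\right) - 321564 = - \frac{1768298}{5} + i \sqrt{97}$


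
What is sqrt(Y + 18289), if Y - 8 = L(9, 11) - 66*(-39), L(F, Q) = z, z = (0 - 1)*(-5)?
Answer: 2*sqrt(5219) ≈ 144.49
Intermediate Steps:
z = 5 (z = -1*(-5) = 5)
L(F, Q) = 5
Y = 2587 (Y = 8 + (5 - 66*(-39)) = 8 + (5 + 2574) = 8 + 2579 = 2587)
sqrt(Y + 18289) = sqrt(2587 + 18289) = sqrt(20876) = 2*sqrt(5219)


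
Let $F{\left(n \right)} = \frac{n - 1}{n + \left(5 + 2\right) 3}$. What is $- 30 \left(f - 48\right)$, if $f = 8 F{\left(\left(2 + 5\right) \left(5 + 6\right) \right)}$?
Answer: $\frac{61440}{49} \approx 1253.9$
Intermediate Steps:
$F{\left(n \right)} = \frac{-1 + n}{21 + n}$ ($F{\left(n \right)} = \frac{-1 + n}{n + 7 \cdot 3} = \frac{-1 + n}{n + 21} = \frac{-1 + n}{21 + n}$)
$f = \frac{304}{49}$ ($f = 8 \frac{-1 + \left(2 + 5\right) \left(5 + 6\right)}{21 + \left(2 + 5\right) \left(5 + 6\right)} = 8 \frac{-1 + 7 \cdot 11}{21 + 7 \cdot 11} = 8 \frac{-1 + 77}{21 + 77} = 8 \cdot \frac{1}{98} \cdot 76 = 8 \cdot \frac{38}{49} = \frac{304}{49} \approx 6.2041$)
$- 30 \left(f - 48\right) = - 30 \left(\frac{304}{49} - 48\right) = \left(-30\right) \left(- \frac{2048}{49}\right) = \frac{61440}{49}$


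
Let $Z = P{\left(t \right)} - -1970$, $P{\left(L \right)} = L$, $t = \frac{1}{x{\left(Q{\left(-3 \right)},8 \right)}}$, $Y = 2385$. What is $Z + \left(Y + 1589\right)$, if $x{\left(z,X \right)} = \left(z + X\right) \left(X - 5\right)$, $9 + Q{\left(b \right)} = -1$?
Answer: $\frac{35663}{6} \approx 5943.8$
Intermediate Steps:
$Q{\left(b \right)} = -10$ ($Q{\left(b \right)} = -9 - 1 = -10$)
$x{\left(z,X \right)} = \left(-5 + X\right) \left(X + z\right)$ ($x{\left(z,X \right)} = \left(X + z\right) \left(-5 + X\right) = \left(-5 + X\right) \left(X + z\right)$)
$t = - \frac{1}{6}$ ($t = \frac{1}{8^{2} - 40 - -50 + 8 \left(-10\right)} = \frac{1}{64 - 40 + 50 - 80} = \frac{1}{-6} = - \frac{1}{6} \approx -0.16667$)
$Z = \frac{11819}{6}$ ($Z = - \frac{1}{6} - -1970 = - \frac{1}{6} + 1970 = \frac{11819}{6} \approx 1969.8$)
$Z + \left(Y + 1589\right) = \frac{11819}{6} + \left(2385 + 1589\right) = \frac{11819}{6} + 3974 = \frac{35663}{6}$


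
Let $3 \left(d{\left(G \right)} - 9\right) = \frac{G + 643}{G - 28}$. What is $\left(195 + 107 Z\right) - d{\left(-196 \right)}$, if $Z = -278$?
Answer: $- \frac{6621291}{224} \approx -29559.0$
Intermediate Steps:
$d{\left(G \right)} = 9 + \frac{643 + G}{3 \left(-28 + G\right)}$ ($d{\left(G \right)} = 9 + \frac{\left(G + 643\right) \frac{1}{G - 28}}{3} = 9 + \frac{\left(643 + G\right) \frac{1}{-28 + G}}{3} = 9 + \frac{\frac{1}{-28 + G} \left(643 + G\right)}{3} = 9 + \frac{643 + G}{3 \left(-28 + G\right)}$)
$\left(195 + 107 Z\right) - d{\left(-196 \right)} = \left(195 + 107 \left(-278\right)\right) - \frac{-113 + 28 \left(-196\right)}{3 \left(-28 - 196\right)} = \left(195 - 29746\right) - \frac{-113 - 5488}{3 \left(-224\right)} = -29551 - \frac{1}{3} \left(- \frac{1}{224}\right) \left(-5601\right) = -29551 - \frac{1867}{224} = - \frac{6621291}{224}$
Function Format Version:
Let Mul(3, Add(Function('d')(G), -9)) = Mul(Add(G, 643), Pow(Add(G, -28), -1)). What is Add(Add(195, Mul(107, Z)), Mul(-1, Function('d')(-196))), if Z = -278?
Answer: Rational(-6621291, 224) ≈ -29559.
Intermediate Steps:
Function('d')(G) = Add(9, Mul(Rational(1, 3), Pow(Add(-28, G), -1), Add(643, G))) (Function('d')(G) = Add(9, Mul(Rational(1, 3), Mul(Add(G, 643), Pow(Add(G, -28), -1)))) = Add(9, Mul(Rational(1, 3), Mul(Add(643, G), Pow(Add(-28, G), -1)))) = Add(9, Mul(Rational(1, 3), Mul(Pow(Add(-28, G), -1), Add(643, G)))) = Add(9, Mul(Rational(1, 3), Pow(Add(-28, G), -1), Add(643, G))))
Add(Add(195, Mul(107, Z)), Mul(-1, Function('d')(-196))) = Add(Add(195, Mul(107, -278)), Mul(-1, Mul(Rational(1, 3), Pow(Add(-28, -196), -1), Add(-113, Mul(28, -196))))) = Add(Add(195, -29746), Mul(-1, Mul(Rational(1, 3), Pow(-224, -1), Add(-113, -5488)))) = Add(-29551, Mul(-1, Mul(Rational(1, 3), Rational(-1, 224), -5601))) = Add(-29551, Mul(-1, Rational(1867, 224))) = Add(-29551, Rational(-1867, 224)) = Rational(-6621291, 224)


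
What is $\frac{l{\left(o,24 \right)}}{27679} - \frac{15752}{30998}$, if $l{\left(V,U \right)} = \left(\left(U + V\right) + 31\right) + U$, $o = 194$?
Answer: $- \frac{19433507}{38999711} \approx -0.4983$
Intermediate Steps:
$l{\left(V,U \right)} = 31 + V + 2 U$ ($l{\left(V,U \right)} = \left(31 + U + V\right) + U = 31 + V + 2 U$)
$\frac{l{\left(o,24 \right)}}{27679} - \frac{15752}{30998} = \frac{31 + 194 + 2 \cdot 24}{27679} - \frac{15752}{30998} = \left(31 + 194 + 48\right) \frac{1}{27679} - \frac{716}{1409} = 273 \cdot \frac{1}{27679} - \frac{716}{1409} = \frac{273}{27679} - \frac{716}{1409} = - \frac{19433507}{38999711}$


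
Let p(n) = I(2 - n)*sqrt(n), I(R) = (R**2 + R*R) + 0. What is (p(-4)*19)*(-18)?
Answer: -49248*I ≈ -49248.0*I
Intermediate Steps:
I(R) = 2*R**2 (I(R) = (R**2 + R**2) + 0 = 2*R**2 + 0 = 2*R**2)
p(n) = 2*sqrt(n)*(2 - n)**2 (p(n) = (2*(2 - n)**2)*sqrt(n) = 2*sqrt(n)*(2 - n)**2)
(p(-4)*19)*(-18) = ((2*sqrt(-4)*(-2 - 4)**2)*19)*(-18) = ((2*(2*I)*(-6)**2)*19)*(-18) = ((2*(2*I)*36)*19)*(-18) = ((144*I)*19)*(-18) = (2736*I)*(-18) = -49248*I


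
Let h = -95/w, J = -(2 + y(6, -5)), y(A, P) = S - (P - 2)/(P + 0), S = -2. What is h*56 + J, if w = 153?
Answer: -25529/765 ≈ -33.371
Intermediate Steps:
y(A, P) = -2 - (-2 + P)/P (y(A, P) = -2 - (P - 2)/(P + 0) = -2 - (-2 + P)/P)
J = 7/5 (J = -(2 + (-3 + 2/(-5))) = -(2 + (-3 + 2*(-⅕))) = -(2 + (-3 - ⅖)) = -(2 - 17/5) = -1*(-7/5) = 7/5 ≈ 1.4000)
h = -95/153 ≈ -0.62092
h*56 + J = -95/153*56 + 7/5 = -5320/153 + 7/5 = -25529/765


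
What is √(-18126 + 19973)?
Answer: √1847 ≈ 42.977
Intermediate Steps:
√(-18126 + 19973) = √1847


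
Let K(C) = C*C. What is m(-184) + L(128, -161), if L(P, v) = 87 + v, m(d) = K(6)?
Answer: -38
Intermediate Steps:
K(C) = C²
m(d) = 36 (m(d) = 6² = 36)
m(-184) + L(128, -161) = 36 + (87 - 161) = 36 - 74 = -38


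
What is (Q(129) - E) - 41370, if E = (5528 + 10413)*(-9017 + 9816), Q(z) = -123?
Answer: -12778352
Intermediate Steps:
E = 12736859 (E = 15941*799 = 12736859)
(Q(129) - E) - 41370 = (-123 - 1*12736859) - 41370 = (-123 - 12736859) - 41370 = -12736982 - 41370 = -12778352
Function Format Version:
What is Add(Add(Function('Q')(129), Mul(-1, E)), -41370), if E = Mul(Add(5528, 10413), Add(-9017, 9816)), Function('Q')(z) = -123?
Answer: -12778352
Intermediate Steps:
E = 12736859 (E = Mul(15941, 799) = 12736859)
Add(Add(Function('Q')(129), Mul(-1, E)), -41370) = Add(Add(-123, Mul(-1, 12736859)), -41370) = Add(Add(-123, -12736859), -41370) = Add(-12736982, -41370) = -12778352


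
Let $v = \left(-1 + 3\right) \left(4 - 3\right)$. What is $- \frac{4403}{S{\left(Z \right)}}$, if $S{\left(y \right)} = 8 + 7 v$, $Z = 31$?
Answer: $- \frac{4403}{22} \approx -200.14$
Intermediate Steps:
$v = 2$ ($v = 2 \cdot 1 = 2$)
$S{\left(y \right)} = 22$ ($S{\left(y \right)} = 8 + 7 \cdot 2 = 8 + 14 = 22$)
$- \frac{4403}{S{\left(Z \right)}} = - \frac{4403}{22}$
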